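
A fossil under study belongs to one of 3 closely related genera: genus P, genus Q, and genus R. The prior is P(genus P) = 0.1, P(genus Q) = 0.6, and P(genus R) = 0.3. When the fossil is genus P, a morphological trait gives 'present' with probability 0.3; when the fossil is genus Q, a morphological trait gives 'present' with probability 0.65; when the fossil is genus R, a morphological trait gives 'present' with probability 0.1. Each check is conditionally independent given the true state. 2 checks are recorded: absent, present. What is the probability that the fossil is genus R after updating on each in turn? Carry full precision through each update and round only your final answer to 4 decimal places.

0.1463

After 'absent': normaliser = 0.7·0.1000 + 0.35·0.6000 + 0.9·0.3000; P(genus P) ≈ 0.1273, P(genus Q) ≈ 0.3818, P(genus R) ≈ 0.4909
After 'present': normaliser = 0.3·0.1273 + 0.65·0.3818 + 0.1·0.4909; P(genus P) ≈ 0.1138, P(genus Q) ≈ 0.7398, P(genus R) ≈ 0.1463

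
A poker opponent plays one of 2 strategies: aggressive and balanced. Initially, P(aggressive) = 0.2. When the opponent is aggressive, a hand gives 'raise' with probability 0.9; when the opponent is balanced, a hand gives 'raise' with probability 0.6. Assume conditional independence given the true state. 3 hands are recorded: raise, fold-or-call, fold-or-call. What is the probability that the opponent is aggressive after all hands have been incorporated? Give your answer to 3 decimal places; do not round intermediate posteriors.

0.023

After 'raise': P(aggressive) = 0.9·0.2000 / (0.9·0.2000 + 0.6·0.8000) ≈ 0.2727
After 'fold-or-call': P(aggressive) = 0.1·0.2727 / (0.1·0.2727 + 0.4·0.7273) ≈ 0.0857
After 'fold-or-call': P(aggressive) = 0.1·0.0857 / (0.1·0.0857 + 0.4·0.9143) ≈ 0.0229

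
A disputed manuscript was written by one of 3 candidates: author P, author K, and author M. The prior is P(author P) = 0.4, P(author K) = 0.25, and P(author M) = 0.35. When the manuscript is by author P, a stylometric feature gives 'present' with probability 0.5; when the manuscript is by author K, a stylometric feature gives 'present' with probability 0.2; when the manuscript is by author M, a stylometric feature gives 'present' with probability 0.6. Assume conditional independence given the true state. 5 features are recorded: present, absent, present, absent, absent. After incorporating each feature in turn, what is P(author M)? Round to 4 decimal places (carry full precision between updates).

0.3140

After 'present': normaliser = 0.5·0.4000 + 0.2·0.2500 + 0.6·0.3500; P(author P) ≈ 0.4348, P(author K) ≈ 0.1087, P(author M) ≈ 0.4565
After 'absent': normaliser = 0.5·0.4348 + 0.8·0.1087 + 0.4·0.4565; P(author P) ≈ 0.4464, P(author K) ≈ 0.1786, P(author M) ≈ 0.3750
After 'present': normaliser = 0.5·0.4464 + 0.2·0.1786 + 0.6·0.3750; P(author P) ≈ 0.4613, P(author K) ≈ 0.0738, P(author M) ≈ 0.4649
After 'absent': normaliser = 0.5·0.4613 + 0.8·0.0738 + 0.4·0.4649; P(author P) ≈ 0.4849, P(author K) ≈ 0.1241, P(author M) ≈ 0.3910
After 'absent': normaliser = 0.5·0.4849 + 0.8·0.1241 + 0.4·0.3910; P(author P) ≈ 0.4867, P(author K) ≈ 0.1993, P(author M) ≈ 0.3140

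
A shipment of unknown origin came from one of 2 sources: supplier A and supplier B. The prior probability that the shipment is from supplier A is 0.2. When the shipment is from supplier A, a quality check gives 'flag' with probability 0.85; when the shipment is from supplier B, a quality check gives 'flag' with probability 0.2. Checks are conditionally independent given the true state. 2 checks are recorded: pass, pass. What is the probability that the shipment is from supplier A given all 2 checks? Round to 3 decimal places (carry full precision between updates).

0.009

After 'pass': P(supplier A) = 0.15·0.2000 / (0.15·0.2000 + 0.8·0.8000) ≈ 0.0448
After 'pass': P(supplier A) = 0.15·0.0448 / (0.15·0.0448 + 0.8·0.9552) ≈ 0.0087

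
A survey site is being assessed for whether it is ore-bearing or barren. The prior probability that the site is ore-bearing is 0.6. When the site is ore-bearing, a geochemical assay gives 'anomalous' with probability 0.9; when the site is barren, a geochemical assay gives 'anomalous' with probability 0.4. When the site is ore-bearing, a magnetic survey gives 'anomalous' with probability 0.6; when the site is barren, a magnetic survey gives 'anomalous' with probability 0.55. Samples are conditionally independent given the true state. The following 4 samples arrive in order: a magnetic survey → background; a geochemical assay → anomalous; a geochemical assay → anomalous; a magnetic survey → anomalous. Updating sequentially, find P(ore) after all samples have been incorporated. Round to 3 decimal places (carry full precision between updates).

After a magnetic survey='background': P(ore) = 0.4·0.6000 / (0.4·0.6000 + 0.45·0.4000) ≈ 0.5714
After a geochemical assay='anomalous': P(ore) = 0.9·0.5714 / (0.9·0.5714 + 0.4·0.4286) ≈ 0.7500
After a geochemical assay='anomalous': P(ore) = 0.9·0.7500 / (0.9·0.7500 + 0.4·0.2500) ≈ 0.8710
After a magnetic survey='anomalous': P(ore) = 0.6·0.8710 / (0.6·0.8710 + 0.55·0.1290) ≈ 0.8804

0.880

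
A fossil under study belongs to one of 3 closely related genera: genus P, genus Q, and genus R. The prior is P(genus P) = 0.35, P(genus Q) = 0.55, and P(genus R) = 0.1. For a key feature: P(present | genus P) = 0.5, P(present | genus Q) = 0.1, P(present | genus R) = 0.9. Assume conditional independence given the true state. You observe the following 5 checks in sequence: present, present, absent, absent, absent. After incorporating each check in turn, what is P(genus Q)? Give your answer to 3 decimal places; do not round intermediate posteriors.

0.267

After 'present': normaliser = 0.5·0.3500 + 0.1·0.5500 + 0.9·0.1000; P(genus P) ≈ 0.5469, P(genus Q) ≈ 0.1719, P(genus R) ≈ 0.2812
After 'present': normaliser = 0.5·0.5469 + 0.1·0.1719 + 0.9·0.2812; P(genus P) ≈ 0.5029, P(genus Q) ≈ 0.0316, P(genus R) ≈ 0.4655
After 'absent': normaliser = 0.5·0.5029 + 0.9·0.0316 + 0.1·0.4655; P(genus P) ≈ 0.7702, P(genus Q) ≈ 0.0871, P(genus R) ≈ 0.1426
After 'absent': normaliser = 0.5·0.7702 + 0.9·0.0871 + 0.1·0.1426; P(genus P) ≈ 0.8060, P(genus Q) ≈ 0.1641, P(genus R) ≈ 0.0298
After 'absent': normaliser = 0.5·0.8060 + 0.9·0.1641 + 0.1·0.0298; P(genus P) ≈ 0.7278, P(genus Q) ≈ 0.2668, P(genus R) ≈ 0.0054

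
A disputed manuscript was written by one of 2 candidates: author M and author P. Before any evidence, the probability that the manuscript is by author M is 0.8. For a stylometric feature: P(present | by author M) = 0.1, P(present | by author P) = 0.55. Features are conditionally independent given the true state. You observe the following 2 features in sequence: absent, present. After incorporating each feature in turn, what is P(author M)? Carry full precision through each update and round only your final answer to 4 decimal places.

Apply Bayes' rule sequentially, carrying P(author M) forward.
After 'absent': P(author M) = 0.9·0.8000 / (0.9·0.8000 + 0.45·0.2000) ≈ 0.8889
After 'present': P(author M) = 0.1·0.8889 / (0.1·0.8889 + 0.55·0.1111) ≈ 0.5926

0.5926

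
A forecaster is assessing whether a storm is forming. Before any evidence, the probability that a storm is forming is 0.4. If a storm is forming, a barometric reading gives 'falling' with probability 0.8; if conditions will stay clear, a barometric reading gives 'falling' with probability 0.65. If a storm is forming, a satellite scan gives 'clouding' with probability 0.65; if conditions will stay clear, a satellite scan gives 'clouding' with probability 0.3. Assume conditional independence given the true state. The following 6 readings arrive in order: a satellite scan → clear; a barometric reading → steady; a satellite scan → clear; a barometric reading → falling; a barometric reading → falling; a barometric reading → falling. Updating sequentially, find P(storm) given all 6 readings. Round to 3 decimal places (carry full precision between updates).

After a satellite scan='clear': P(storm) = 0.35·0.4000 / (0.35·0.4000 + 0.7·0.6000) ≈ 0.2500
After a barometric reading='steady': P(storm) = 0.2·0.2500 / (0.2·0.2500 + 0.35·0.7500) ≈ 0.1600
After a satellite scan='clear': P(storm) = 0.35·0.1600 / (0.35·0.1600 + 0.7·0.8400) ≈ 0.0870
After a barometric reading='falling': P(storm) = 0.8·0.0870 / (0.8·0.0870 + 0.65·0.9130) ≈ 0.1049
After a barometric reading='falling': P(storm) = 0.8·0.1049 / (0.8·0.1049 + 0.65·0.8951) ≈ 0.1261
After a barometric reading='falling': P(storm) = 0.8·0.1261 / (0.8·0.1261 + 0.65·0.8739) ≈ 0.1508

0.151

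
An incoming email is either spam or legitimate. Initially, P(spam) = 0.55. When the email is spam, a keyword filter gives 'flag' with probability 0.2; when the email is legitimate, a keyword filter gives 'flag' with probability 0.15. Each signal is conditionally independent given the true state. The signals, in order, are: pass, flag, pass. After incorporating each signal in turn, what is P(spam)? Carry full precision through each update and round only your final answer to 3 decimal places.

Each posterior becomes the prior for the next update.
After 'pass': P(spam) = 0.8·0.5500 / (0.8·0.5500 + 0.85·0.4500) ≈ 0.5350
After 'flag': P(spam) = 0.2·0.5350 / (0.2·0.5350 + 0.15·0.4650) ≈ 0.6053
After 'pass': P(spam) = 0.8·0.6053 / (0.8·0.6053 + 0.85·0.3947) ≈ 0.5908

0.591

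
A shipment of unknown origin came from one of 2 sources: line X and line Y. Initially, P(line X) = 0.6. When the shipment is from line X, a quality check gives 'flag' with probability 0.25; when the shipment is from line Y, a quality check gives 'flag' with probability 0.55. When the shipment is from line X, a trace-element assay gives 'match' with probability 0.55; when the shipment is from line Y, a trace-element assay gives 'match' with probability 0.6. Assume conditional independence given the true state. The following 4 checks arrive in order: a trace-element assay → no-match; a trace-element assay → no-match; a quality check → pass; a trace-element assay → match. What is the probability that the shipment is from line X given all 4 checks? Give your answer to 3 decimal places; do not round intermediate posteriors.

Apply Bayes' rule sequentially, carrying P(line X) forward.
After a trace-element assay='no-match': P(line X) = 0.45·0.6000 / (0.45·0.6000 + 0.4·0.4000) ≈ 0.6279
After a trace-element assay='no-match': P(line X) = 0.45·0.6279 / (0.45·0.6279 + 0.4·0.3721) ≈ 0.6550
After a quality check='pass': P(line X) = 0.75·0.6550 / (0.75·0.6550 + 0.45·0.3450) ≈ 0.7598
After a trace-element assay='match': P(line X) = 0.55·0.7598 / (0.55·0.7598 + 0.6·0.2402) ≈ 0.7436

0.744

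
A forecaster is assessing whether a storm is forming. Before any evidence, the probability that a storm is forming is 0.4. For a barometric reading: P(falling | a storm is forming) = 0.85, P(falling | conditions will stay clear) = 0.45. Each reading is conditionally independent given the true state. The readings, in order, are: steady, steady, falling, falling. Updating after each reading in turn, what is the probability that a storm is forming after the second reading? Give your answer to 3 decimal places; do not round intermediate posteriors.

0.047

After 'steady': P(storm) = 0.15·0.4000 / (0.15·0.4000 + 0.55·0.6000) ≈ 0.1538
After 'steady': P(storm) = 0.15·0.1538 / (0.15·0.1538 + 0.55·0.8462) ≈ 0.0472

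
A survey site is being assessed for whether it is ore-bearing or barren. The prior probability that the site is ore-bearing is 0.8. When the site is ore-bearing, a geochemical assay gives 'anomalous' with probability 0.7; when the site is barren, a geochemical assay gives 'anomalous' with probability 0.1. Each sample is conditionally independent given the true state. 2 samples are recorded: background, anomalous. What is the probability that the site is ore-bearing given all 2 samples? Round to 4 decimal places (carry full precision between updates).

After 'background': P(ore) = 0.3·0.8000 / (0.3·0.8000 + 0.9·0.2000) ≈ 0.5714
After 'anomalous': P(ore) = 0.7·0.5714 / (0.7·0.5714 + 0.1·0.4286) ≈ 0.9032

0.9032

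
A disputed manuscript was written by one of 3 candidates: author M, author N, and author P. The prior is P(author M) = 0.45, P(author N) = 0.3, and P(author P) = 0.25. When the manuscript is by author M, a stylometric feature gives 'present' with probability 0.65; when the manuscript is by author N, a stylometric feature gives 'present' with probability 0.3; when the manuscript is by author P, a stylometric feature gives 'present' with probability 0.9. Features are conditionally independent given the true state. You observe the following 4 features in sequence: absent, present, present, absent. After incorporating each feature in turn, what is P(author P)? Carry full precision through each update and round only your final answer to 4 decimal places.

After 'absent': normaliser = 0.35·0.4500 + 0.7·0.3000 + 0.1·0.2500; P(author M) ≈ 0.4013, P(author N) ≈ 0.5350, P(author P) ≈ 0.0637
After 'present': normaliser = 0.65·0.4013 + 0.3·0.5350 + 0.9·0.0637; P(author M) ≈ 0.5449, P(author N) ≈ 0.3353, P(author P) ≈ 0.1198
After 'present': normaliser = 0.65·0.5449 + 0.3·0.3353 + 0.9·0.1198; P(author M) ≈ 0.6296, P(author N) ≈ 0.1788, P(author P) ≈ 0.1916
After 'absent': normaliser = 0.35·0.6296 + 0.7·0.1788 + 0.1·0.1916; P(author M) ≈ 0.6042, P(author N) ≈ 0.3432, P(author P) ≈ 0.0525

0.0525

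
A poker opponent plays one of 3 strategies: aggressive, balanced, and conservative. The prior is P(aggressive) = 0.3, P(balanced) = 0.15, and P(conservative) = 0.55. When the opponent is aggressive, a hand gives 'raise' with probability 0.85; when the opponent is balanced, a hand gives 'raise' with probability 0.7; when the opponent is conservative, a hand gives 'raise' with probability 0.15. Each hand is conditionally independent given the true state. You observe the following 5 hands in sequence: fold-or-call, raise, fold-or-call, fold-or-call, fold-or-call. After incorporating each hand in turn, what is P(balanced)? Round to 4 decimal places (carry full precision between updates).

After 'fold-or-call': normaliser = 0.15·0.3000 + 0.3·0.1500 + 0.85·0.5500; P(aggressive) ≈ 0.0807, P(balanced) ≈ 0.0807, P(conservative) ≈ 0.8386
After 'raise': normaliser = 0.85·0.0807 + 0.7·0.0807 + 0.15·0.8386; P(aggressive) ≈ 0.2735, P(balanced) ≈ 0.2252, P(conservative) ≈ 0.5013
After 'fold-or-call': normaliser = 0.15·0.2735 + 0.3·0.2252 + 0.85·0.5013; P(aggressive) ≈ 0.0767, P(balanced) ≈ 0.1263, P(conservative) ≈ 0.7969
After 'fold-or-call': normaliser = 0.15·0.0767 + 0.3·0.1263 + 0.85·0.7969; P(aggressive) ≈ 0.0158, P(balanced) ≈ 0.0522, P(conservative) ≈ 0.9320
After 'fold-or-call': normaliser = 0.15·0.0158 + 0.3·0.0522 + 0.85·0.9320; P(aggressive) ≈ 0.0029, P(balanced) ≈ 0.0193, P(conservative) ≈ 0.9778

0.0193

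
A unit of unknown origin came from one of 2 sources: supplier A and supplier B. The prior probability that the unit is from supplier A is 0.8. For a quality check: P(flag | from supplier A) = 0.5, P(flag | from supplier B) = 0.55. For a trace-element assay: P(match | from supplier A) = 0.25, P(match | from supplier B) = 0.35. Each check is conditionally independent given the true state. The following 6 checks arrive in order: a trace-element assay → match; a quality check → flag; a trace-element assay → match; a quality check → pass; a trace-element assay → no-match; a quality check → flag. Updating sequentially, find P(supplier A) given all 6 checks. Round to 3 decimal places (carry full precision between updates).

0.684

After a trace-element assay='match': P(supplier A) = 0.25·0.8000 / (0.25·0.8000 + 0.35·0.2000) ≈ 0.7407
After a quality check='flag': P(supplier A) = 0.5·0.7407 / (0.5·0.7407 + 0.55·0.2593) ≈ 0.7220
After a trace-element assay='match': P(supplier A) = 0.25·0.7220 / (0.25·0.7220 + 0.35·0.2780) ≈ 0.6498
After a quality check='pass': P(supplier A) = 0.5·0.6498 / (0.5·0.6498 + 0.45·0.3502) ≈ 0.6734
After a trace-element assay='no-match': P(supplier A) = 0.75·0.6734 / (0.75·0.6734 + 0.65·0.3266) ≈ 0.7040
After a quality check='flag': P(supplier A) = 0.5·0.7040 / (0.5·0.7040 + 0.55·0.2960) ≈ 0.6838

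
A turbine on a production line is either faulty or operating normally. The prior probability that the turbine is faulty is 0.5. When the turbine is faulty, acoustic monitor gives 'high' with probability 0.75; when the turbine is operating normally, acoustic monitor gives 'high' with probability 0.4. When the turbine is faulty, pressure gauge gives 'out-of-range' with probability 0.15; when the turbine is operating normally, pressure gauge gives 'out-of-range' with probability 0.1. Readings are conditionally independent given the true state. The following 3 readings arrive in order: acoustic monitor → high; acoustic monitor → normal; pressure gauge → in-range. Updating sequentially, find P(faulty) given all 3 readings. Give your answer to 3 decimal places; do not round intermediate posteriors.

After acoustic monitor='high': P(faulty) = 0.75·0.5000 / (0.75·0.5000 + 0.4·0.5000) ≈ 0.6522
After acoustic monitor='normal': P(faulty) = 0.25·0.6522 / (0.25·0.6522 + 0.6·0.3478) ≈ 0.4386
After pressure gauge='in-range': P(faulty) = 0.85·0.4386 / (0.85·0.4386 + 0.9·0.5614) ≈ 0.4246

0.425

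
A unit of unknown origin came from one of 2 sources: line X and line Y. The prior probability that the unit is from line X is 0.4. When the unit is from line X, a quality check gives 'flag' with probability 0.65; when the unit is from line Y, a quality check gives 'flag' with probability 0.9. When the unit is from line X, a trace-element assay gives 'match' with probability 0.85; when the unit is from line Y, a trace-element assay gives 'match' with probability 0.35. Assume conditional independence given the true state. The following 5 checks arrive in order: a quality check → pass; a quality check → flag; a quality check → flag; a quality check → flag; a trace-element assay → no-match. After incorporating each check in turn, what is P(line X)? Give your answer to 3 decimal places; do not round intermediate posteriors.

0.169

After a quality check='pass': P(line X) = 0.35·0.4000 / (0.35·0.4000 + 0.1·0.6000) ≈ 0.7000
After a quality check='flag': P(line X) = 0.65·0.7000 / (0.65·0.7000 + 0.9·0.3000) ≈ 0.6276
After a quality check='flag': P(line X) = 0.65·0.6276 / (0.65·0.6276 + 0.9·0.3724) ≈ 0.5490
After a quality check='flag': P(line X) = 0.65·0.5490 / (0.65·0.5490 + 0.9·0.4510) ≈ 0.4678
After a trace-element assay='no-match': P(line X) = 0.15·0.4678 / (0.15·0.4678 + 0.65·0.5322) ≈ 0.1686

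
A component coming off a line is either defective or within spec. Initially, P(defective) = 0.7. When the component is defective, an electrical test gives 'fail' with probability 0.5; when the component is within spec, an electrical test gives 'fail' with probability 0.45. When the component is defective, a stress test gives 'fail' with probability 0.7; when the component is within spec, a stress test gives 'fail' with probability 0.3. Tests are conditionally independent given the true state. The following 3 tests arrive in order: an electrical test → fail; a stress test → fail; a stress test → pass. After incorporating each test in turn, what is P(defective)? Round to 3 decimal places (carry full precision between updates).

0.722

Apply Bayes' rule sequentially, carrying P(defective) forward.
After an electrical test='fail': P(defective) = 0.5·0.7000 / (0.5·0.7000 + 0.45·0.3000) ≈ 0.7216
After a stress test='fail': P(defective) = 0.7·0.7216 / (0.7·0.7216 + 0.3·0.2784) ≈ 0.8581
After a stress test='pass': P(defective) = 0.3·0.8581 / (0.3·0.8581 + 0.7·0.1419) ≈ 0.7216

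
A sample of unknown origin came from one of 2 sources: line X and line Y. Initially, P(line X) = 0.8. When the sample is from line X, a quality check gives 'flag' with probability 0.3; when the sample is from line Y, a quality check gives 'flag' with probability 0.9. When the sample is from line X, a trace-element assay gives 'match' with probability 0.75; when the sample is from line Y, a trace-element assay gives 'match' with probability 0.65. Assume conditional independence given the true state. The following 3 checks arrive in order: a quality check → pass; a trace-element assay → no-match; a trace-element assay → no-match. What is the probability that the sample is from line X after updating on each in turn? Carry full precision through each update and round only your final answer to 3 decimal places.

After a quality check='pass': P(line X) = 0.7·0.8000 / (0.7·0.8000 + 0.1·0.2000) ≈ 0.9655
After a trace-element assay='no-match': P(line X) = 0.25·0.9655 / (0.25·0.9655 + 0.35·0.0345) ≈ 0.9524
After a trace-element assay='no-match': P(line X) = 0.25·0.9524 / (0.25·0.9524 + 0.35·0.0476) ≈ 0.9346

0.935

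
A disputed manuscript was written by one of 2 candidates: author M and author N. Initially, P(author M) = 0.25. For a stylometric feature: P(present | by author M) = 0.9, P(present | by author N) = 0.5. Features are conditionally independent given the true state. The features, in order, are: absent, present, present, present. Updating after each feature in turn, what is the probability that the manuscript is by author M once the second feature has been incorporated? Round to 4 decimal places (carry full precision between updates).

After 'absent': P(author M) = 0.1·0.2500 / (0.1·0.2500 + 0.5·0.7500) ≈ 0.0625
After 'present': P(author M) = 0.9·0.0625 / (0.9·0.0625 + 0.5·0.9375) ≈ 0.1071

0.1071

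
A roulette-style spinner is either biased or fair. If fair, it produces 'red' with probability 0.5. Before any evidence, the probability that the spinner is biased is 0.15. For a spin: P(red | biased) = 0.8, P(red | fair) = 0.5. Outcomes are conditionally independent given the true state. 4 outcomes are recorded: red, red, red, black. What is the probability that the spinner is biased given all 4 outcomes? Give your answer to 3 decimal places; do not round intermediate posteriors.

After 'red': P(biased) = 0.8·0.1500 / (0.8·0.1500 + 0.5·0.8500) ≈ 0.2202
After 'red': P(biased) = 0.8·0.2202 / (0.8·0.2202 + 0.5·0.7798) ≈ 0.3112
After 'red': P(biased) = 0.8·0.3112 / (0.8·0.3112 + 0.5·0.6888) ≈ 0.4196
After 'black': P(biased) = 0.2·0.4196 / (0.2·0.4196 + 0.5·0.5804) ≈ 0.2243

0.224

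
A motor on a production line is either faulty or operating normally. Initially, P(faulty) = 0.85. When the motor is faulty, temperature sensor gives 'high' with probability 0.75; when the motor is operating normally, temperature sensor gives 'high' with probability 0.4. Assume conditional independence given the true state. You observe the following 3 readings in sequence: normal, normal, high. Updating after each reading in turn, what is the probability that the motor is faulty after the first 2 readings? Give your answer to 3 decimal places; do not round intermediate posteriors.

0.496

After 'normal': P(faulty) = 0.25·0.8500 / (0.25·0.8500 + 0.6·0.1500) ≈ 0.7025
After 'normal': P(faulty) = 0.25·0.7025 / (0.25·0.7025 + 0.6·0.2975) ≈ 0.4959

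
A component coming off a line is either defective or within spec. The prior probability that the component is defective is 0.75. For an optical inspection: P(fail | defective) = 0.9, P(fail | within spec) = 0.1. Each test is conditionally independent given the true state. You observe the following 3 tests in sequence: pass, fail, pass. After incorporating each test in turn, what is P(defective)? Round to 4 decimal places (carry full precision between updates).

After 'pass': P(defective) = 0.1·0.7500 / (0.1·0.7500 + 0.9·0.2500) ≈ 0.2500
After 'fail': P(defective) = 0.9·0.2500 / (0.9·0.2500 + 0.1·0.7500) ≈ 0.7500
After 'pass': P(defective) = 0.1·0.7500 / (0.1·0.7500 + 0.9·0.2500) ≈ 0.2500

0.2500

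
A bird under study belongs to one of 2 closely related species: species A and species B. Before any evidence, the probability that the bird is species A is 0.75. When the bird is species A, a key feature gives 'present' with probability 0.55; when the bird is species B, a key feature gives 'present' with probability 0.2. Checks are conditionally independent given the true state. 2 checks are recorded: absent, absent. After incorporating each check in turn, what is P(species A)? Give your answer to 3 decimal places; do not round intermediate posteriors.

0.487

After 'absent': P(species A) = 0.45·0.7500 / (0.45·0.7500 + 0.8·0.2500) ≈ 0.6279
After 'absent': P(species A) = 0.45·0.6279 / (0.45·0.6279 + 0.8·0.3721) ≈ 0.4870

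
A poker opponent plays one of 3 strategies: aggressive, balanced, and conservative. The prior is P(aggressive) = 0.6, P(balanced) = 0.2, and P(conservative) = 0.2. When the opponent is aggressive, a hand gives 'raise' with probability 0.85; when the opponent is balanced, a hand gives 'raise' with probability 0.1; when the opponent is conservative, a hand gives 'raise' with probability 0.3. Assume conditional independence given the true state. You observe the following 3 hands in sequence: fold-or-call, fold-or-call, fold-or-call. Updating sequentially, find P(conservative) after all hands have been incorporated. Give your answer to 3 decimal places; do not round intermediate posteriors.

After 'fold-or-call': normaliser = 0.15·0.6000 + 0.9·0.2000 + 0.7·0.2000; P(aggressive) ≈ 0.2195, P(balanced) ≈ 0.4390, P(conservative) ≈ 0.3415
After 'fold-or-call': normaliser = 0.15·0.2195 + 0.9·0.4390 + 0.7·0.3415; P(aggressive) ≈ 0.0494, P(balanced) ≈ 0.5923, P(conservative) ≈ 0.3583
After 'fold-or-call': normaliser = 0.15·0.0494 + 0.9·0.5923 + 0.7·0.3583; P(aggressive) ≈ 0.0094, P(balanced) ≈ 0.6737, P(conservative) ≈ 0.3170

0.317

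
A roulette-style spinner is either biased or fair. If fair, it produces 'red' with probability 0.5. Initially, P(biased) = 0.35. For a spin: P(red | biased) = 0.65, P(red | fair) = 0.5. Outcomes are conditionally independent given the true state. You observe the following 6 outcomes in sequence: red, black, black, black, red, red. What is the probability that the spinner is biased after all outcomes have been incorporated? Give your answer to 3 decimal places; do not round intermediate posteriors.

0.289

Apply Bayes' rule sequentially, carrying P(biased) forward.
After 'red': P(biased) = 0.65·0.3500 / (0.65·0.3500 + 0.5·0.6500) ≈ 0.4118
After 'black': P(biased) = 0.35·0.4118 / (0.35·0.4118 + 0.5·0.5882) ≈ 0.3289
After 'black': P(biased) = 0.35·0.3289 / (0.35·0.3289 + 0.5·0.6711) ≈ 0.2554
After 'black': P(biased) = 0.35·0.2554 / (0.35·0.2554 + 0.5·0.7446) ≈ 0.1936
After 'red': P(biased) = 0.65·0.1936 / (0.65·0.1936 + 0.5·0.8064) ≈ 0.2379
After 'red': P(biased) = 0.65·0.2379 / (0.65·0.2379 + 0.5·0.7621) ≈ 0.2886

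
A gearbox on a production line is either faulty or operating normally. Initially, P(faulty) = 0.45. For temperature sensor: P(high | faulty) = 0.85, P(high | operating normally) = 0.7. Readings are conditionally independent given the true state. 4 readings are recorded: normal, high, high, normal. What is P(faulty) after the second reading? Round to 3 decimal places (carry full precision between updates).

0.332

After 'normal': P(faulty) = 0.15·0.4500 / (0.15·0.4500 + 0.3·0.5500) ≈ 0.2903
After 'high': P(faulty) = 0.85·0.2903 / (0.85·0.2903 + 0.7·0.7097) ≈ 0.3319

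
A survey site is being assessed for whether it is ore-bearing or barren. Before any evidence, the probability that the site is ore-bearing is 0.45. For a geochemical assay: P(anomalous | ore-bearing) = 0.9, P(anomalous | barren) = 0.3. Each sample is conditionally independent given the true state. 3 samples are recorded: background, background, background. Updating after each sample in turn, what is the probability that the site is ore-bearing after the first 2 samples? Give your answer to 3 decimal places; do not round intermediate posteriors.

0.016

After 'background': P(ore) = 0.1·0.4500 / (0.1·0.4500 + 0.7·0.5500) ≈ 0.1047
After 'background': P(ore) = 0.1·0.1047 / (0.1·0.1047 + 0.7·0.8953) ≈ 0.0164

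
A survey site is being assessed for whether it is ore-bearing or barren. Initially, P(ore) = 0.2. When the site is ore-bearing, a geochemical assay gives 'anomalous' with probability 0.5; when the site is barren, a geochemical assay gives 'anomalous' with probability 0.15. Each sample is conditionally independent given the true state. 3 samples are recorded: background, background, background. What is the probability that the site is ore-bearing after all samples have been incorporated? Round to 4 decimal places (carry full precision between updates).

Apply Bayes' rule sequentially, carrying P(ore) forward.
After 'background': P(ore) = 0.5·0.2000 / (0.5·0.2000 + 0.85·0.8000) ≈ 0.1282
After 'background': P(ore) = 0.5·0.1282 / (0.5·0.1282 + 0.85·0.8718) ≈ 0.0796
After 'background': P(ore) = 0.5·0.0796 / (0.5·0.0796 + 0.85·0.9204) ≈ 0.0484

0.0484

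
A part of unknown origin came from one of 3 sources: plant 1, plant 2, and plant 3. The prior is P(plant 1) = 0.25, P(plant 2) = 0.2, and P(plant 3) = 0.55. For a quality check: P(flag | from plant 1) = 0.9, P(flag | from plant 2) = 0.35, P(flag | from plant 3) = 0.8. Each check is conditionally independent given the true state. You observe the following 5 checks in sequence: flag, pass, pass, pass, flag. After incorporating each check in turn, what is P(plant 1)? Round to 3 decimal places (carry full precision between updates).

After 'flag': normaliser = 0.9·0.2500 + 0.35·0.2000 + 0.8·0.5500; P(plant 1) ≈ 0.3061, P(plant 2) ≈ 0.0952, P(plant 3) ≈ 0.5986
After 'pass': normaliser = 0.1·0.3061 + 0.65·0.0952 + 0.2·0.5986; P(plant 1) ≈ 0.1442, P(plant 2) ≈ 0.2917, P(plant 3) ≈ 0.5641
After 'pass': normaliser = 0.1·0.1442 + 0.65·0.2917 + 0.2·0.5641; P(plant 1) ≈ 0.0455, P(plant 2) ≈ 0.5984, P(plant 3) ≈ 0.3561
After 'pass': normaliser = 0.1·0.0455 + 0.65·0.5984 + 0.2·0.3561; P(plant 1) ≈ 0.0098, P(plant 2) ≈ 0.8370, P(plant 3) ≈ 0.1533
After 'flag': normaliser = 0.9·0.0098 + 0.35·0.8370 + 0.8·0.1533; P(plant 1) ≈ 0.0208, P(plant 2) ≈ 0.6903, P(plant 3) ≈ 0.2889

0.021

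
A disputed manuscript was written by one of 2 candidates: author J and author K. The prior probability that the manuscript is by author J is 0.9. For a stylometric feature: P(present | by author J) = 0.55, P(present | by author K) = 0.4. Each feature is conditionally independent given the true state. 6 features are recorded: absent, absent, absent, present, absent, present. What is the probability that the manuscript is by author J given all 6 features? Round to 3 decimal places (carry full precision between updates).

0.843

After 'absent': P(author J) = 0.45·0.9000 / (0.45·0.9000 + 0.6·0.1000) ≈ 0.8710
After 'absent': P(author J) = 0.45·0.8710 / (0.45·0.8710 + 0.6·0.1290) ≈ 0.8351
After 'absent': P(author J) = 0.45·0.8351 / (0.45·0.8351 + 0.6·0.1649) ≈ 0.7915
After 'present': P(author J) = 0.55·0.7915 / (0.55·0.7915 + 0.4·0.2085) ≈ 0.8392
After 'absent': P(author J) = 0.45·0.8392 / (0.45·0.8392 + 0.6·0.1608) ≈ 0.7966
After 'present': P(author J) = 0.55·0.7966 / (0.55·0.7966 + 0.4·0.2034) ≈ 0.8434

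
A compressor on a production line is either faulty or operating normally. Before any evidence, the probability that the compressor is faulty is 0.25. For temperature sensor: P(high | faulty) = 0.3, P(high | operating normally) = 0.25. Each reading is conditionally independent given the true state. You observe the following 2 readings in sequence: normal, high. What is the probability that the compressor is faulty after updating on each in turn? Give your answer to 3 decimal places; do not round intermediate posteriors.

0.272

After 'normal': P(faulty) = 0.7·0.2500 / (0.7·0.2500 + 0.75·0.7500) ≈ 0.2373
After 'high': P(faulty) = 0.3·0.2373 / (0.3·0.2373 + 0.25·0.7627) ≈ 0.2718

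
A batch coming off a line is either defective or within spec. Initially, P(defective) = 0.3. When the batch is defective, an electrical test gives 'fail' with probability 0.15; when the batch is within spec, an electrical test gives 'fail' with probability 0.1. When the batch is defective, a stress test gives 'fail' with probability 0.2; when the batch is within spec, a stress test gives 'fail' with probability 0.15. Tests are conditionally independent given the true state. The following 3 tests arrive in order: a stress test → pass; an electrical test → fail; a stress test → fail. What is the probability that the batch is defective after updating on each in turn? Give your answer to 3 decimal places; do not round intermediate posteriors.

Apply Bayes' rule sequentially, carrying P(defective) forward.
After a stress test='pass': P(defective) = 0.8·0.3000 / (0.8·0.3000 + 0.85·0.7000) ≈ 0.2874
After an electrical test='fail': P(defective) = 0.15·0.2874 / (0.15·0.2874 + 0.1·0.7126) ≈ 0.3770
After a stress test='fail': P(defective) = 0.2·0.3770 / (0.2·0.3770 + 0.15·0.6230) ≈ 0.4465

0.447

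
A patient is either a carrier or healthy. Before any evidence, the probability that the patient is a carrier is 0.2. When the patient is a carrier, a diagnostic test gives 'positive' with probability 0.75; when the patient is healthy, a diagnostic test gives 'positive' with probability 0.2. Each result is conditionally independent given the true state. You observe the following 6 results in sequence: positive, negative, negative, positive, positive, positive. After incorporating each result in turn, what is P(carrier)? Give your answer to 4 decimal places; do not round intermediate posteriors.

Apply Bayes' rule sequentially, carrying P(carrier) forward.
After 'positive': P(carrier) = 0.75·0.2000 / (0.75·0.2000 + 0.2·0.8000) ≈ 0.4839
After 'negative': P(carrier) = 0.25·0.4839 / (0.25·0.4839 + 0.8·0.5161) ≈ 0.2266
After 'negative': P(carrier) = 0.25·0.2266 / (0.25·0.2266 + 0.8·0.7734) ≈ 0.0839
After 'positive': P(carrier) = 0.75·0.0839 / (0.75·0.0839 + 0.2·0.9161) ≈ 0.2556
After 'positive': P(carrier) = 0.75·0.2556 / (0.75·0.2556 + 0.2·0.7444) ≈ 0.5628
After 'positive': P(carrier) = 0.75·0.5628 / (0.75·0.5628 + 0.2·0.4372) ≈ 0.8284

0.8284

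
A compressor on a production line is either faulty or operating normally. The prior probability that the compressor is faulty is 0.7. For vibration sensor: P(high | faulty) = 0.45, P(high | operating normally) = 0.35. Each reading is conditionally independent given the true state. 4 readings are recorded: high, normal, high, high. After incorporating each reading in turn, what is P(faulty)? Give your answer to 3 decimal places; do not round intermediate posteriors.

0.808

After 'high': P(faulty) = 0.45·0.7000 / (0.45·0.7000 + 0.35·0.3000) ≈ 0.7500
After 'normal': P(faulty) = 0.55·0.7500 / (0.55·0.7500 + 0.65·0.2500) ≈ 0.7174
After 'high': P(faulty) = 0.45·0.7174 / (0.45·0.7174 + 0.35·0.2826) ≈ 0.7655
After 'high': P(faulty) = 0.45·0.7655 / (0.45·0.7655 + 0.35·0.2345) ≈ 0.8076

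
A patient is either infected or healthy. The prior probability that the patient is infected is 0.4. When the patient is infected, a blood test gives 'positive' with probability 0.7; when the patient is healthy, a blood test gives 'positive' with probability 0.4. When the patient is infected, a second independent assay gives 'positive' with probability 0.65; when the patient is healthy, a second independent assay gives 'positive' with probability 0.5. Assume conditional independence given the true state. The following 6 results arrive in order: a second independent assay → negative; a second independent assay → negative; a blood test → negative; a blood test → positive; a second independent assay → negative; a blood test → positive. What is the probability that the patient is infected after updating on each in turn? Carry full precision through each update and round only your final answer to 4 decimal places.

After a second independent assay='negative': P(infected) = 0.35·0.4000 / (0.35·0.4000 + 0.5·0.6000) ≈ 0.3182
After a second independent assay='negative': P(infected) = 0.35·0.3182 / (0.35·0.3182 + 0.5·0.6818) ≈ 0.2462
After a blood test='negative': P(infected) = 0.3·0.2462 / (0.3·0.2462 + 0.6·0.7538) ≈ 0.1404
After a blood test='positive': P(infected) = 0.7·0.1404 / (0.7·0.1404 + 0.4·0.8596) ≈ 0.2223
After a second independent assay='negative': P(infected) = 0.35·0.2223 / (0.35·0.2223 + 0.5·0.7777) ≈ 0.1667
After a blood test='positive': P(infected) = 0.7·0.1667 / (0.7·0.1667 + 0.4·0.8333) ≈ 0.2593

0.2593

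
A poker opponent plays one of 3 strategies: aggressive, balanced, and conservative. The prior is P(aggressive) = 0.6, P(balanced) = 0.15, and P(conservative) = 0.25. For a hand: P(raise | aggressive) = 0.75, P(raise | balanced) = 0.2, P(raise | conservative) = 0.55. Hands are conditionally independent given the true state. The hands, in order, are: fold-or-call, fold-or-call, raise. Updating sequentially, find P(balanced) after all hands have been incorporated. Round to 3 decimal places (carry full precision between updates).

0.255

After 'fold-or-call': normaliser = 0.25·0.6000 + 0.8·0.1500 + 0.45·0.2500; P(aggressive) ≈ 0.3922, P(balanced) ≈ 0.3137, P(conservative) ≈ 0.2941
After 'fold-or-call': normaliser = 0.25·0.3922 + 0.8·0.3137 + 0.45·0.2941; P(aggressive) ≈ 0.2037, P(balanced) ≈ 0.5214, P(conservative) ≈ 0.2749
After 'raise': normaliser = 0.75·0.2037 + 0.2·0.5214 + 0.55·0.2749; P(aggressive) ≈ 0.3742, P(balanced) ≈ 0.2554, P(conservative) ≈ 0.3704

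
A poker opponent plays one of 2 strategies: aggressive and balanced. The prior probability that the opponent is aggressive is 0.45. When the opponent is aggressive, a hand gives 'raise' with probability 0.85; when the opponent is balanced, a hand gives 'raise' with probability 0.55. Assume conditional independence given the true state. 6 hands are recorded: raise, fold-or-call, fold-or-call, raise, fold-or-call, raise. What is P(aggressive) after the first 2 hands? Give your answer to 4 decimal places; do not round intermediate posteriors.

After 'raise': P(aggressive) = 0.85·0.4500 / (0.85·0.4500 + 0.55·0.5500) ≈ 0.5584
After 'fold-or-call': P(aggressive) = 0.15·0.5584 / (0.15·0.5584 + 0.45·0.4416) ≈ 0.2965

0.2965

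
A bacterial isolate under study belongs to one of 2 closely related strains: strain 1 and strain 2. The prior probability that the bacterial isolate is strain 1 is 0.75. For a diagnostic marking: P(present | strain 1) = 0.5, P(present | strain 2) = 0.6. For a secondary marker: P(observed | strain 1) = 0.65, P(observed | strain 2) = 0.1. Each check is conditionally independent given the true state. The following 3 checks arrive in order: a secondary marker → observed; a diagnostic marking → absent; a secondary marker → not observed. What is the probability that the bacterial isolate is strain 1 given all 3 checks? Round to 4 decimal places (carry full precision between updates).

0.9046

After a secondary marker='observed': P(strain 1) = 0.65·0.7500 / (0.65·0.7500 + 0.1·0.2500) ≈ 0.9512
After a diagnostic marking='absent': P(strain 1) = 0.5·0.9512 / (0.5·0.9512 + 0.4·0.0488) ≈ 0.9606
After a secondary marker='not observed': P(strain 1) = 0.35·0.9606 / (0.35·0.9606 + 0.9·0.0394) ≈ 0.9046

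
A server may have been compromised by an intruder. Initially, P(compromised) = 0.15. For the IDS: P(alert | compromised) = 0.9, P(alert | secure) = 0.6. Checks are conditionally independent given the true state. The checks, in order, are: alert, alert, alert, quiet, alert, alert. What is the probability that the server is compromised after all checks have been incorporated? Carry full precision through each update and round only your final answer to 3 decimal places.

Apply Bayes' rule sequentially, carrying P(compromised) forward.
After 'alert': P(compromised) = 0.9·0.1500 / (0.9·0.1500 + 0.6·0.8500) ≈ 0.2093
After 'alert': P(compromised) = 0.9·0.2093 / (0.9·0.2093 + 0.6·0.7907) ≈ 0.2842
After 'alert': P(compromised) = 0.9·0.2842 / (0.9·0.2842 + 0.6·0.7158) ≈ 0.3733
After 'quiet': P(compromised) = 0.1·0.3733 / (0.1·0.3733 + 0.4·0.6267) ≈ 0.1296
After 'alert': P(compromised) = 0.9·0.1296 / (0.9·0.1296 + 0.6·0.8704) ≈ 0.1826
After 'alert': P(compromised) = 0.9·0.1826 / (0.9·0.1826 + 0.6·0.8174) ≈ 0.2509

0.251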